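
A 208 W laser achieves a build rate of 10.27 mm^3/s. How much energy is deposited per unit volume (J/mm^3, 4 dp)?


SE = 208 / 10.27 = 20.2532 J/mm^3


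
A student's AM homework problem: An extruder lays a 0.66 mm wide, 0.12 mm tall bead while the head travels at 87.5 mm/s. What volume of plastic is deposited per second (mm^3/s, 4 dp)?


Rate = 0.66 * 0.12 * 87.5 = 6.93 mm^3/s


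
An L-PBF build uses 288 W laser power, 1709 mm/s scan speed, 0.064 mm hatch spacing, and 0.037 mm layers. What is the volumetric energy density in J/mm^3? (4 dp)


E = 288 / (1709*0.064*0.037) = 71.1654 J/mm^3


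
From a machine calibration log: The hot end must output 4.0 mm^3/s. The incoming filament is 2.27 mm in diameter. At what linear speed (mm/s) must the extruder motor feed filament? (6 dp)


A = pi*(2.27/2)^2 = 4.047078
v = 4.0 / 4.047078 = 0.988367 mm/s


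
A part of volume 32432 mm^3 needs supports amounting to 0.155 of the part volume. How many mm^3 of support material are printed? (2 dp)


V_support = 32432 * 0.155 = 5026.96 mm^3


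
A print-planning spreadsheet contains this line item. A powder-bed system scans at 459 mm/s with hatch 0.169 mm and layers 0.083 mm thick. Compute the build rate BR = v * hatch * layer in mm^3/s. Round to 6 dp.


Rate = 459 * 0.169 * 0.083 = 6.438393 mm^3/s


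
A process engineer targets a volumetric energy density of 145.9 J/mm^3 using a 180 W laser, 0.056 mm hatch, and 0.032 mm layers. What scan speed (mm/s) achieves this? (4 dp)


v = 180 / (145.9*0.056*0.032) = 688.4608 mm/s


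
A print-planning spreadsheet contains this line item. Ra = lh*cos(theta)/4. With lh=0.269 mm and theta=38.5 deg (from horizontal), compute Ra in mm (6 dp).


Ra = 0.269 * cos(38.5) / 4 = 0.05263 mm


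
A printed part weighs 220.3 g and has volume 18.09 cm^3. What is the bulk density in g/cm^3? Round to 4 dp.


rho = 220.3 / 18.09 = 12.178 g/cm^3


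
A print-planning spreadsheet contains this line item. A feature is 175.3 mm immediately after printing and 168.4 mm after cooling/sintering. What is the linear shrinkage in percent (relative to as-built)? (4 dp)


Shrinkage = ((175.3-168.4)/175.3)*100 = 3.9361 %


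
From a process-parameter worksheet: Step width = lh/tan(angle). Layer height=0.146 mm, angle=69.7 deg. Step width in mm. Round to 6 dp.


step = 0.146 / tan(69.7) = 0.054007 mm


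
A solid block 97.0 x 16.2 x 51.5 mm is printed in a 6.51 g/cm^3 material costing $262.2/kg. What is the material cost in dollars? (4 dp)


V = 97.0 * 16.2 * 51.5 = 80927.1 mm^3 = 80.9271 cm^3
Mass = 80.9271 * 6.51 / 1000 = 0.52683542 kg
Cost = 0.52683542 * 262.2 = 138.1362 $


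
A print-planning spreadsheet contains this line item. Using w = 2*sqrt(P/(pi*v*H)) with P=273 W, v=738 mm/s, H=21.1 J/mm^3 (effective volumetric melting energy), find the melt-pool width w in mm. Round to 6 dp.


w = 2*sqrt(273/(pi*738*21.1)) = 0.149406 mm


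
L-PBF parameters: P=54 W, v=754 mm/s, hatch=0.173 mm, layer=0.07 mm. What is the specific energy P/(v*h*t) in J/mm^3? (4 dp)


Build rate = 754 * 0.173 * 0.07 = 9.13094 mm^3/s
SE = 54 / 9.13094 = 5.914 J/mm^3


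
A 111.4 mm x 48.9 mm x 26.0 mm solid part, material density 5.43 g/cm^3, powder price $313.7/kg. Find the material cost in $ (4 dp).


V = 111.4 * 48.9 * 26.0 = 141633.96 mm^3 = 141.63396 cm^3
Mass = 141.63396 * 5.43 / 1000 = 0.7690724 kg
Cost = 0.7690724 * 313.7 = 241.258 $


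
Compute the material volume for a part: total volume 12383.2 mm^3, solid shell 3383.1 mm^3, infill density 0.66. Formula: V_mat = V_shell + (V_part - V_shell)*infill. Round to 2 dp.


V_infill = (12383.2 - 3383.1) * 0.66 = 5940.07
V_total = 3383.1 + 5940.07 = 9323.17 mm^3


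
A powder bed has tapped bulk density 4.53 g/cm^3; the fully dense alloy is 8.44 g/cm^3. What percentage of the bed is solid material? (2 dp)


Packing = (4.53/8.44)*100 = 53.67 %


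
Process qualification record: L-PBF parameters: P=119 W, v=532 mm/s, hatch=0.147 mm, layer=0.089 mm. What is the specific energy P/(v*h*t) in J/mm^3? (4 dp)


Build rate = 532 * 0.147 * 0.089 = 6.960156 mm^3/s
SE = 119 / 6.960156 = 17.0973 J/mm^3


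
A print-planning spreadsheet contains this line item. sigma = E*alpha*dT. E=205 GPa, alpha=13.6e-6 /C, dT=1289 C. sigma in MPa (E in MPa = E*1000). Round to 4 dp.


sigma = 205*1000 * 13.6e-6 * 1289 = 3593.732 MPa


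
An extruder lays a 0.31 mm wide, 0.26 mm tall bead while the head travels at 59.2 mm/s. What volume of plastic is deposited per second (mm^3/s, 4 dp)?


Rate = 0.31 * 0.26 * 59.2 = 4.7715 mm^3/s


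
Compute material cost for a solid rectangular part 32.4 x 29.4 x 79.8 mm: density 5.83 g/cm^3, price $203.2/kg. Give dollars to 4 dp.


V = 32.4 * 29.4 * 79.8 = 76014.288 mm^3 = 76.014288 cm^3
Mass = 76.014288 * 5.83 / 1000 = 0.4431633 kg
Cost = 0.4431633 * 203.2 = 90.0508 $


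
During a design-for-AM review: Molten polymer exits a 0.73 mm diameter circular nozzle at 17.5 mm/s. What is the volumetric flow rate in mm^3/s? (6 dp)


A = pi*(0.73/2)^2 = 0.41853868 mm^2
Q = 0.41853868 * 17.5 = 7.324427 mm^3/s


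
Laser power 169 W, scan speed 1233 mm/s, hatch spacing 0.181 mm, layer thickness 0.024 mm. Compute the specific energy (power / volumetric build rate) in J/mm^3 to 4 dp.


Build rate = 1233 * 0.181 * 0.024 = 5.356152 mm^3/s
SE = 169 / 5.356152 = 31.5525 J/mm^3


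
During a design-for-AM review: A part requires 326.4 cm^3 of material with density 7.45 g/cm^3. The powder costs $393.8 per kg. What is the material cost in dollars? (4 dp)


Mass = 326.4*7.45/1000 = 2.43168 kg
Cost = 2.43168 * 393.8 = 957.5956 $


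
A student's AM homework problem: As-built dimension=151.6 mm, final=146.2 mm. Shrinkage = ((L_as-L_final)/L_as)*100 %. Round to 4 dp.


Shrinkage = ((151.6-146.2)/151.6)*100 = 3.562 %


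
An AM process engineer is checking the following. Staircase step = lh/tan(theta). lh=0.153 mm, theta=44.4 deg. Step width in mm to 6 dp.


step = 0.153 / tan(44.4) = 0.156238 mm


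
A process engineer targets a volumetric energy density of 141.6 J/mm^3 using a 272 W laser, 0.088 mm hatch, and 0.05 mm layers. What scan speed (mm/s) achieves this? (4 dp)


v = 272 / (141.6*0.088*0.05) = 436.5691 mm/s


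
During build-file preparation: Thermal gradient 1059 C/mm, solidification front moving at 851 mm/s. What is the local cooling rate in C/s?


CR = 1059 * 851 = 901209 C/s


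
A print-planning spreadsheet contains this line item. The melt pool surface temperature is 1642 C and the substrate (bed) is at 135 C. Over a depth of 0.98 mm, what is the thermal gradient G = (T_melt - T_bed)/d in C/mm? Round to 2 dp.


G = (1642-135)/0.98 = 1537.76 C/mm


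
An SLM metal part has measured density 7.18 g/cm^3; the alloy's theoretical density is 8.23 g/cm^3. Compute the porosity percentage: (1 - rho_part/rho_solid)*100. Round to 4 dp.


Porosity = (1-7.18/8.23)*100 = 12.7582 %


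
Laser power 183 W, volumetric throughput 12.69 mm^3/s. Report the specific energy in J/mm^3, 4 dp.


SE = 183 / 12.69 = 14.4208 J/mm^3


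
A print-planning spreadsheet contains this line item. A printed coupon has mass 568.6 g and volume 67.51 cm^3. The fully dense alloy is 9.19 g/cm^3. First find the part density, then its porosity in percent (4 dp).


rho_part = 568.6 / 67.51 = 8.42245593 g/cm^3
Porosity = (1 - 8.42245593/9.19)*100 = 8.3519 %


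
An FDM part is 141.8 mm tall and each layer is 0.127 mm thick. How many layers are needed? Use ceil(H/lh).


Layers = ceil(141.8/0.127) = 1117


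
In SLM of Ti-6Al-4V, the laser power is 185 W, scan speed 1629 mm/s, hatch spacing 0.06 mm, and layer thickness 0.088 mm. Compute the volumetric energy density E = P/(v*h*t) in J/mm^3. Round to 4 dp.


E = 185 / (1629*0.06*0.088) = 21.5088 J/mm^3


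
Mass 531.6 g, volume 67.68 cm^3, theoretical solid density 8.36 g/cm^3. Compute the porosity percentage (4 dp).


rho_part = 531.6 / 67.68 = 7.85460993 g/cm^3
Porosity = (1 - 7.85460993/8.36)*100 = 6.0453 %


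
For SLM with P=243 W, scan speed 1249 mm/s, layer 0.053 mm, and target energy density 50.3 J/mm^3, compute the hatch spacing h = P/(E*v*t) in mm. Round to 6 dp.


h = 243 / (50.3*1249*0.053) = 0.072979 mm


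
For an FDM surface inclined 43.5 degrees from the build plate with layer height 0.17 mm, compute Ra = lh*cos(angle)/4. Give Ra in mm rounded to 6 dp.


Ra = 0.17 * cos(43.5) / 4 = 0.030828 mm


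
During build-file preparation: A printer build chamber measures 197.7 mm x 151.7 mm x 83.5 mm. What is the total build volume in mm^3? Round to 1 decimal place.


V = 197.7 * 151.7 * 83.5 = 2504256.0 mm^3


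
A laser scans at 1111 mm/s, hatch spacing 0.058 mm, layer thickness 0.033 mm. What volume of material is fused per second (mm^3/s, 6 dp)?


Rate = 1111 * 0.058 * 0.033 = 2.126454 mm^3/s


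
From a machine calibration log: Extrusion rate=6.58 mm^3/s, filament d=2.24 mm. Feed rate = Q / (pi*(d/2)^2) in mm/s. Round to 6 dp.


A = pi*(2.24/2)^2 = 3.940814
v = 6.58 / 3.940814 = 1.669706 mm/s


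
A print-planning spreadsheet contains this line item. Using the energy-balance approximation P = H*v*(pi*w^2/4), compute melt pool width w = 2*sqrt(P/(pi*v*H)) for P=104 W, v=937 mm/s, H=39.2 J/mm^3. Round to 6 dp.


w = 2*sqrt(104/(pi*937*39.2)) = 0.060043 mm


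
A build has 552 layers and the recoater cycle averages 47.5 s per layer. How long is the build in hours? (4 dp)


t = 552 * 47.5 / 3600 = 7.2833 hrs


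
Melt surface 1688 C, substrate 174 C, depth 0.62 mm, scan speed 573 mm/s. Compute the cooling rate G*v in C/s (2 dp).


G = (1688-174)/0.62 = 2441.93548387 C/mm
CR = 2441.93548387 * 573 = 1399229.03 C/s


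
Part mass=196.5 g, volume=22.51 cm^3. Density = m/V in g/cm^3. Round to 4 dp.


rho = 196.5 / 22.51 = 8.7295 g/cm^3


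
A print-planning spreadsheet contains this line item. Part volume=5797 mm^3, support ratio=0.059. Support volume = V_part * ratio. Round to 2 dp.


V_support = 5797 * 0.059 = 342.02 mm^3


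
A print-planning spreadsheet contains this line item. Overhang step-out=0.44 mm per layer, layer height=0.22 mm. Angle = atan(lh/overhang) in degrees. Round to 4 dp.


angle = atan(0.22/0.44) = 26.5651 degrees


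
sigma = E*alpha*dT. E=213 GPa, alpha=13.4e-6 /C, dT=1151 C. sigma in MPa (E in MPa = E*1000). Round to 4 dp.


sigma = 213*1000 * 13.4e-6 * 1151 = 3285.1842 MPa


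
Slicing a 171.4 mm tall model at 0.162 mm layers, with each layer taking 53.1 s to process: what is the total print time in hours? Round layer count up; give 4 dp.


Layers = ceil(171.4/0.162) = 1059
t = 1059 * 53.1 / 3600 = 15.6203 hrs


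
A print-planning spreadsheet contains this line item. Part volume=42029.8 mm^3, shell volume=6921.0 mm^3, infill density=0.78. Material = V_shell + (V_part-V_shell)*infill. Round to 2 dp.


V_infill = (42029.8 - 6921.0) * 0.78 = 27384.86
V_total = 6921.0 + 27384.86 = 34305.86 mm^3


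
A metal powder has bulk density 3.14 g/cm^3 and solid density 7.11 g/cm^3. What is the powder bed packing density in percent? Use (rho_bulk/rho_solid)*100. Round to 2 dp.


Packing = (3.14/7.11)*100 = 44.16 %


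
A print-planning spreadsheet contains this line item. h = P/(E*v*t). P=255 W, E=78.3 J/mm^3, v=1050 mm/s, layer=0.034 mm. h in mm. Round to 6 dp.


h = 255 / (78.3*1050*0.034) = 0.091224 mm


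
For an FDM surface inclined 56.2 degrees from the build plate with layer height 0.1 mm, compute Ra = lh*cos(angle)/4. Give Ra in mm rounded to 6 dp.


Ra = 0.1 * cos(56.2) / 4 = 0.013907 mm


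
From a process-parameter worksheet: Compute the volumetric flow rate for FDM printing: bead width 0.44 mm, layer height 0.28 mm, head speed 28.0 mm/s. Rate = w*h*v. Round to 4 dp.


Rate = 0.44 * 0.28 * 28.0 = 3.4496 mm^3/s


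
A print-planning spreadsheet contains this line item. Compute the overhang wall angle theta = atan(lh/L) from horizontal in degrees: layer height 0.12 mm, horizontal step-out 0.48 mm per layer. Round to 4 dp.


angle = atan(0.12/0.48) = 14.0362 degrees


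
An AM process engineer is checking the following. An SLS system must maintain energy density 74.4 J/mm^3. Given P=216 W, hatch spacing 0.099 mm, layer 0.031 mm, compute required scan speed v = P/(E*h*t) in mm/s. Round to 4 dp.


v = 216 / (74.4*0.099*0.031) = 945.9843 mm/s


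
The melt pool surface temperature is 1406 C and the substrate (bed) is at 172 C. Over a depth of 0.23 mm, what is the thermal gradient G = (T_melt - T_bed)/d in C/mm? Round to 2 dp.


G = (1406-172)/0.23 = 5365.22 C/mm


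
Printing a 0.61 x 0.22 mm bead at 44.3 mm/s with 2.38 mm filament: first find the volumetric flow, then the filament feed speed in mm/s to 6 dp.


Q = 0.61 * 0.22 * 44.3 = 5.94506 mm^3/s
A_fil = pi*(2.38/2)^2 = 4.44880936 mm^2
v_feed = 5.94506 / 4.44880936 = 1.336326 mm/s


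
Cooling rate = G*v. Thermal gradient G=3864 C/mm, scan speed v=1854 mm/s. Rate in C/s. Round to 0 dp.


CR = 3864 * 1854 = 7163856 C/s


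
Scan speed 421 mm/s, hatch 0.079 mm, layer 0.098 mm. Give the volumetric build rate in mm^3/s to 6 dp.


Rate = 421 * 0.079 * 0.098 = 3.259382 mm^3/s


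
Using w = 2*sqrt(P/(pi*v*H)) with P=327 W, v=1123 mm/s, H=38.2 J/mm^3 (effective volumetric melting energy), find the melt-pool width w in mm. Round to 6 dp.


w = 2*sqrt(327/(pi*1123*38.2)) = 0.098516 mm


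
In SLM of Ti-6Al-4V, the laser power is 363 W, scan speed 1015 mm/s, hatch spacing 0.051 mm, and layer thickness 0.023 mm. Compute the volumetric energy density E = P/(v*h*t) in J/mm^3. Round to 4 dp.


E = 363 / (1015*0.051*0.023) = 304.8896 J/mm^3


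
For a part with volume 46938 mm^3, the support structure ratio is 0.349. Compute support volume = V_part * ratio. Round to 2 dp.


V_support = 46938 * 0.349 = 16381.36 mm^3


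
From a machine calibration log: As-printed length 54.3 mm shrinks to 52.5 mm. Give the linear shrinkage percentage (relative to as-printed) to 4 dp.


Shrinkage = ((54.3-52.5)/54.3)*100 = 3.3149 %


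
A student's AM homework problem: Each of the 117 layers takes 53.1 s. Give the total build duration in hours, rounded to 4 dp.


t = 117 * 53.1 / 3600 = 1.7258 hrs


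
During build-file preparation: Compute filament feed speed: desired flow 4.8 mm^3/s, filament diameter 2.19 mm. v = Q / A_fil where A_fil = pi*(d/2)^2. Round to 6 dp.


A = pi*(2.19/2)^2 = 3.766848
v = 4.8 / 3.766848 = 1.274275 mm/s


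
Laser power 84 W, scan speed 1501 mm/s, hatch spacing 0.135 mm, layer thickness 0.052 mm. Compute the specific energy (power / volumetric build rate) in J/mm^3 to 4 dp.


Build rate = 1501 * 0.135 * 0.052 = 10.53702 mm^3/s
SE = 84 / 10.53702 = 7.9719 J/mm^3


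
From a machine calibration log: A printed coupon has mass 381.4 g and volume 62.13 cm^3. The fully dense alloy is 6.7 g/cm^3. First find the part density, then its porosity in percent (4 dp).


rho_part = 381.4 / 62.13 = 6.13874135 g/cm^3
Porosity = (1 - 6.13874135/6.7)*100 = 8.377 %


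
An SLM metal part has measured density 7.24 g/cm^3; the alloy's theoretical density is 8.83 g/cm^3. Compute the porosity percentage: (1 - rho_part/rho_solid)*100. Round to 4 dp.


Porosity = (1-7.24/8.83)*100 = 18.0068 %


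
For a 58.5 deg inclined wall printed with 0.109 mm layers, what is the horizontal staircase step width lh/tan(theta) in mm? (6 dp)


step = 0.109 / tan(58.5) = 0.066795 mm


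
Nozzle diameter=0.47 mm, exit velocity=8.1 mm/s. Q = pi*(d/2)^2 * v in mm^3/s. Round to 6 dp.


A = pi*(0.47/2)^2 = 0.17349445 mm^2
Q = 0.17349445 * 8.1 = 1.405305 mm^3/s


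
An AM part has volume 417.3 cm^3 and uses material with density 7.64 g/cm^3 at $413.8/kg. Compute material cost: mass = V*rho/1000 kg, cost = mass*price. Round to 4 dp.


Mass = 417.3*7.64/1000 = 3.188172 kg
Cost = 3.188172 * 413.8 = 1319.2656 $


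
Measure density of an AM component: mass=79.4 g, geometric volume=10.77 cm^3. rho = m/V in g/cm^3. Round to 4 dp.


rho = 79.4 / 10.77 = 7.3723 g/cm^3


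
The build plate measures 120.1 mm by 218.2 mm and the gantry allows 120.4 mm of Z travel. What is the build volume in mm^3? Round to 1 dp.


V = 120.1 * 218.2 * 120.4 = 3155180.7 mm^3


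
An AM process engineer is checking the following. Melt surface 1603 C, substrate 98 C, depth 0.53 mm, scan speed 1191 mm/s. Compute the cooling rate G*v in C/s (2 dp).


G = (1603-98)/0.53 = 2839.62264151 C/mm
CR = 2839.62264151 * 1191 = 3381990.57 C/s


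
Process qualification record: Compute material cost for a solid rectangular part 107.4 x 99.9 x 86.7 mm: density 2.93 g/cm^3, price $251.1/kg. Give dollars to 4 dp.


V = 107.4 * 99.9 * 86.7 = 930226.842 mm^3 = 930.226842 cm^3
Mass = 930.226842 * 2.93 / 1000 = 2.72556465 kg
Cost = 2.72556465 * 251.1 = 684.3893 $


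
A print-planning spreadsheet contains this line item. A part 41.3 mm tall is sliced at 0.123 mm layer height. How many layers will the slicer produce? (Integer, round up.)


Layers = ceil(41.3/0.123) = 336


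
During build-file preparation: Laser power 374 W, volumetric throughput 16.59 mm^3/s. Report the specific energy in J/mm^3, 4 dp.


SE = 374 / 16.59 = 22.5437 J/mm^3


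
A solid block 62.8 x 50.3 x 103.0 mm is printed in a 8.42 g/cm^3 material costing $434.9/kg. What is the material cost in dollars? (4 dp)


V = 62.8 * 50.3 * 103.0 = 325360.52 mm^3 = 325.36052 cm^3
Mass = 325.36052 * 8.42 / 1000 = 2.73953558 kg
Cost = 2.73953558 * 434.9 = 1191.424 $


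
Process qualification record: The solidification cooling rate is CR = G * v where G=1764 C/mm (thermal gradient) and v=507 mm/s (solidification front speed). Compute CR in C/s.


CR = 1764 * 507 = 894348 C/s


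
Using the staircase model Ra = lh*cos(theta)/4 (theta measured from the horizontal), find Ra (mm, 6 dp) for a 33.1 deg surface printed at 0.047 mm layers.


Ra = 0.047 * cos(33.1) / 4 = 0.009843 mm


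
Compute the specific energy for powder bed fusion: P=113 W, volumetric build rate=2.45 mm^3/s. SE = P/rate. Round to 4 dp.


SE = 113 / 2.45 = 46.1224 J/mm^3


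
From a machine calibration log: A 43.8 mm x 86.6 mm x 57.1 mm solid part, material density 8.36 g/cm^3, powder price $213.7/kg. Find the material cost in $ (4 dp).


V = 43.8 * 86.6 * 57.1 = 216584.868 mm^3 = 216.584868 cm^3
Mass = 216.584868 * 8.36 / 1000 = 1.8106495 kg
Cost = 1.8106495 * 213.7 = 386.9358 $


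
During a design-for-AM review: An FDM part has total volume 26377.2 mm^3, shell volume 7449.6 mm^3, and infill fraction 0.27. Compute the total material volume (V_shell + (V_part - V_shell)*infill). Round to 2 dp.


V_infill = (26377.2 - 7449.6) * 0.27 = 5110.45
V_total = 7449.6 + 5110.45 = 12560.05 mm^3


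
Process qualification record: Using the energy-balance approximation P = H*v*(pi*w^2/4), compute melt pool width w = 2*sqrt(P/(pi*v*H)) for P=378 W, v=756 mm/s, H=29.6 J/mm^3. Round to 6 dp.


w = 2*sqrt(378/(pi*756*29.6)) = 0.146654 mm


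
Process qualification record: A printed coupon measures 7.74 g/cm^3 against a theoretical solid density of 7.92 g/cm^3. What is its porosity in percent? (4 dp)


Porosity = (1-7.74/7.92)*100 = 2.2727 %


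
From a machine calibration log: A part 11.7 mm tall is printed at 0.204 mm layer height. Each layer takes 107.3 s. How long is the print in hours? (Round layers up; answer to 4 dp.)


Layers = ceil(11.7/0.204) = 58
t = 58 * 107.3 / 3600 = 1.7287 hrs


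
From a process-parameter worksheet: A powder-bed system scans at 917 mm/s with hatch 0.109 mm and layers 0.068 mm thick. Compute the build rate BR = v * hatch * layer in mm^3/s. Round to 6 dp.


Rate = 917 * 0.109 * 0.068 = 6.796804 mm^3/s


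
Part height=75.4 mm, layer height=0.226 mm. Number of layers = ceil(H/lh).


Layers = ceil(75.4/0.226) = 334


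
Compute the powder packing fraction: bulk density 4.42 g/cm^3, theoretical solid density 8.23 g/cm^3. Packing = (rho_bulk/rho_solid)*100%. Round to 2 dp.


Packing = (4.42/8.23)*100 = 53.71 %


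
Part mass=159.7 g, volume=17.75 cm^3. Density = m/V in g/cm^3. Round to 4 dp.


rho = 159.7 / 17.75 = 8.9972 g/cm^3


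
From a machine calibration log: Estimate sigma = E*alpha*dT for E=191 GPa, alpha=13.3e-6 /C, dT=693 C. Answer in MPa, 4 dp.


sigma = 191*1000 * 13.3e-6 * 693 = 1760.4279 MPa


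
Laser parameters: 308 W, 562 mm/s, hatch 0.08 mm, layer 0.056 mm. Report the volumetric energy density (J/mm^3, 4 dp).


E = 308 / (562*0.08*0.056) = 122.331 J/mm^3


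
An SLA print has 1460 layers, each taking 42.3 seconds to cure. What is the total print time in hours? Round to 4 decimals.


t = 1460 * 42.3 / 3600 = 17.155 hrs


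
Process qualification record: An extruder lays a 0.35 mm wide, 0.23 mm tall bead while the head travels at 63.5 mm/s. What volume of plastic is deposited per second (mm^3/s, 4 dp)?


Rate = 0.35 * 0.23 * 63.5 = 5.1118 mm^3/s


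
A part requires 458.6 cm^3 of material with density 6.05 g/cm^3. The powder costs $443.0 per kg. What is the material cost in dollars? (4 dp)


Mass = 458.6*6.05/1000 = 2.77453 kg
Cost = 2.77453 * 443.0 = 1229.1168 $


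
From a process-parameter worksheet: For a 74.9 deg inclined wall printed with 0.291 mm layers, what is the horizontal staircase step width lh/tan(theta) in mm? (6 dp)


step = 0.291 / tan(74.9) = 0.078518 mm


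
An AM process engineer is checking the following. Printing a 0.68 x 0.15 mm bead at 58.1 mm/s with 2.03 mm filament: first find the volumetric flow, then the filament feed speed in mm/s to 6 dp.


Q = 0.68 * 0.15 * 58.1 = 5.9262 mm^3/s
A_fil = pi*(2.03/2)^2 = 3.23654729 mm^2
v_feed = 5.9262 / 3.23654729 = 1.831025 mm/s


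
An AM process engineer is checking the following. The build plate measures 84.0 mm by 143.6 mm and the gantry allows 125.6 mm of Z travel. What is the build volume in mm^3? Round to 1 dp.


V = 84.0 * 143.6 * 125.6 = 1515037.4 mm^3


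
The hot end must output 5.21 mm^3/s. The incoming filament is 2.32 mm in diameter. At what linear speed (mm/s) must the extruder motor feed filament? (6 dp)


A = pi*(2.32/2)^2 = 4.227327
v = 5.21 / 4.227327 = 1.232457 mm/s


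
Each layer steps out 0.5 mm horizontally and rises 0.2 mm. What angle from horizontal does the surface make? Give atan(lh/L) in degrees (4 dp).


angle = atan(0.2/0.5) = 21.8014 degrees


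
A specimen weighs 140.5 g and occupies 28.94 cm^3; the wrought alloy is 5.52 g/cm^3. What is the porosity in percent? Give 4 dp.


rho_part = 140.5 / 28.94 = 4.85487215 g/cm^3
Porosity = (1 - 4.85487215/5.52)*100 = 12.0494 %


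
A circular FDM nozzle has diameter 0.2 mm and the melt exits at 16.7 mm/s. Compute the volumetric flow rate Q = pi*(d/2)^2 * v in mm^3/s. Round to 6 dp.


A = pi*(0.2/2)^2 = 0.03141593 mm^2
Q = 0.03141593 * 16.7 = 0.524646 mm^3/s


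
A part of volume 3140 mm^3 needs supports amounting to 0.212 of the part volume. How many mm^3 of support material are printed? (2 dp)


V_support = 3140 * 0.212 = 665.68 mm^3


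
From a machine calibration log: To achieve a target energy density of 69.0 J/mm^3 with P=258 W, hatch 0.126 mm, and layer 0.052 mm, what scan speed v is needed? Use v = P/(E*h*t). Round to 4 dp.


v = 258 / (69.0*0.126*0.052) = 570.6854 mm/s


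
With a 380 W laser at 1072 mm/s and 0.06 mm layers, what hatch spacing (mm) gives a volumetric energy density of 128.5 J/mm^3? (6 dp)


h = 380 / (128.5*1072*0.06) = 0.045976 mm


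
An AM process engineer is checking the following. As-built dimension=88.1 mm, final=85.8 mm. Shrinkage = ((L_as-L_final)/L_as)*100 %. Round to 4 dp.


Shrinkage = ((88.1-85.8)/88.1)*100 = 2.6107 %


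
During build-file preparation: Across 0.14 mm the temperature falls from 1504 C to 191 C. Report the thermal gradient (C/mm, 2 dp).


G = (1504-191)/0.14 = 9378.57 C/mm


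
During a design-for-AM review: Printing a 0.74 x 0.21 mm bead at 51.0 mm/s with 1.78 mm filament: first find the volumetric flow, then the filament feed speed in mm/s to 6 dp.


Q = 0.74 * 0.21 * 51.0 = 7.9254 mm^3/s
A_fil = pi*(1.78/2)^2 = 2.48845554 mm^2
v_feed = 7.9254 / 2.48845554 = 3.184867 mm/s


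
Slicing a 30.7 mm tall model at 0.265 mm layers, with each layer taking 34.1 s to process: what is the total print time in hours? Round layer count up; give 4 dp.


Layers = ceil(30.7/0.265) = 116
t = 116 * 34.1 / 3600 = 1.0988 hrs


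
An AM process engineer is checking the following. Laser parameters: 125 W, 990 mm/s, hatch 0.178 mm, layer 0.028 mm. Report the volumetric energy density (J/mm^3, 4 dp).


E = 125 / (990*0.178*0.028) = 25.3336 J/mm^3


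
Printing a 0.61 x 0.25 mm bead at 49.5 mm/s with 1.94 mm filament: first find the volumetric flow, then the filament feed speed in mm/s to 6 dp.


Q = 0.61 * 0.25 * 49.5 = 7.54875 mm^3/s
A_fil = pi*(1.94/2)^2 = 2.95592453 mm^2
v_feed = 7.54875 / 2.95592453 = 2.55377 mm/s


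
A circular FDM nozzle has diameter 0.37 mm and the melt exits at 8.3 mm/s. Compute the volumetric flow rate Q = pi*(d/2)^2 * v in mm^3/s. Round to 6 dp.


A = pi*(0.37/2)^2 = 0.10752101 mm^2
Q = 0.10752101 * 8.3 = 0.892424 mm^3/s


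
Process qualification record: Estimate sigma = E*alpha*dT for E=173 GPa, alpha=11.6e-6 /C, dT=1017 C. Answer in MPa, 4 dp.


sigma = 173*1000 * 11.6e-6 * 1017 = 2040.9156 MPa


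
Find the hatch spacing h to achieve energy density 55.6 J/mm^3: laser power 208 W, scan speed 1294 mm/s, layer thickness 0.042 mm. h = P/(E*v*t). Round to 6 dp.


h = 208 / (55.6*1294*0.042) = 0.068834 mm


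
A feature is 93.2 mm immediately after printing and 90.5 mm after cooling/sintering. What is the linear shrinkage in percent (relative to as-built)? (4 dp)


Shrinkage = ((93.2-90.5)/93.2)*100 = 2.897 %


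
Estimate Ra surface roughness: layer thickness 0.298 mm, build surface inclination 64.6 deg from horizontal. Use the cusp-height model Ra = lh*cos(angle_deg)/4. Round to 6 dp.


Ra = 0.298 * cos(64.6) / 4 = 0.031956 mm


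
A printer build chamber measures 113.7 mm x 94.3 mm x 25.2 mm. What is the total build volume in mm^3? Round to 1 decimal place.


V = 113.7 * 94.3 * 25.2 = 270192.1 mm^3


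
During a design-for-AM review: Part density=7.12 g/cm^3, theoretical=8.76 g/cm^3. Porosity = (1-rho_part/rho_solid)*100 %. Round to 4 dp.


Porosity = (1-7.12/8.76)*100 = 18.7215 %


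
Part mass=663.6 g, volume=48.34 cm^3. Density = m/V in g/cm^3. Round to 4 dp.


rho = 663.6 / 48.34 = 13.7278 g/cm^3


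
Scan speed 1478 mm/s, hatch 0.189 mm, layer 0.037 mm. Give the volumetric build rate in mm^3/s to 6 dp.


Rate = 1478 * 0.189 * 0.037 = 10.335654 mm^3/s


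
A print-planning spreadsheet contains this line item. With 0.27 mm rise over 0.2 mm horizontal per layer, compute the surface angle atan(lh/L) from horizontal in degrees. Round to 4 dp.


angle = atan(0.27/0.2) = 53.4711 degrees


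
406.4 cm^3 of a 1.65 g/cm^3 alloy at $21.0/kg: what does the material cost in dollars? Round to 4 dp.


Mass = 406.4*1.65/1000 = 0.67056 kg
Cost = 0.67056 * 21.0 = 14.0818 $


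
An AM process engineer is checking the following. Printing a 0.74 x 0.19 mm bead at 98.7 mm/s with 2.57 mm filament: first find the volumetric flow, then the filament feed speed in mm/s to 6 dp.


Q = 0.74 * 0.19 * 98.7 = 13.87722 mm^3/s
A_fil = pi*(2.57/2)^2 = 5.18747633 mm^2
v_feed = 13.87722 / 5.18747633 = 2.675139 mm/s


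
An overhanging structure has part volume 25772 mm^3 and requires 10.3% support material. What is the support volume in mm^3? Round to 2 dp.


V_support = 25772 * 0.103 = 2654.52 mm^3


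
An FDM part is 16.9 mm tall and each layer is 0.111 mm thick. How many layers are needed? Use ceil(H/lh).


Layers = ceil(16.9/0.111) = 153


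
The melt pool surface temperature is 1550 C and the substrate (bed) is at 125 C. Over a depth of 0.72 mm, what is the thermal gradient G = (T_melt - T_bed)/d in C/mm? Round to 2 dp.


G = (1550-125)/0.72 = 1979.17 C/mm


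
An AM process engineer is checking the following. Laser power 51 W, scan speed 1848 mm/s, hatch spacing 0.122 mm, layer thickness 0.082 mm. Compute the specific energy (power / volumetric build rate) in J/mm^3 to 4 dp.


Build rate = 1848 * 0.122 * 0.082 = 18.487392 mm^3/s
SE = 51 / 18.487392 = 2.7586 J/mm^3


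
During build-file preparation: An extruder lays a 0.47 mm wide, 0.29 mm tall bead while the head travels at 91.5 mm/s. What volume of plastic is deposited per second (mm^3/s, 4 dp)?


Rate = 0.47 * 0.29 * 91.5 = 12.4715 mm^3/s


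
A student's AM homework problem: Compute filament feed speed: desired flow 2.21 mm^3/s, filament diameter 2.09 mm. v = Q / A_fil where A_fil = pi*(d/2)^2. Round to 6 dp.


A = pi*(2.09/2)^2 = 3.430698
v = 2.21 / 3.430698 = 0.644184 mm/s


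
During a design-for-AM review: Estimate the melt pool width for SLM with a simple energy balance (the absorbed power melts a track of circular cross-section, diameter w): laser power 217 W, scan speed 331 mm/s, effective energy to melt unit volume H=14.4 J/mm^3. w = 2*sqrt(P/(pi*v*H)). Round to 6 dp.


w = 2*sqrt(217/(pi*331*14.4)) = 0.240763 mm


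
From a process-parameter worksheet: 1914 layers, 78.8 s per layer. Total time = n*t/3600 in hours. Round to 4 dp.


t = 1914 * 78.8 / 3600 = 41.8953 hrs


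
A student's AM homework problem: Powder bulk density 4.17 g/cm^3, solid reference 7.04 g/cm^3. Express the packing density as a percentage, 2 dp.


Packing = (4.17/7.04)*100 = 59.23 %


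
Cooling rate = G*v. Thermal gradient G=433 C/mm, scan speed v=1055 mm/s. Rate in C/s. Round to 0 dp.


CR = 433 * 1055 = 456815 C/s


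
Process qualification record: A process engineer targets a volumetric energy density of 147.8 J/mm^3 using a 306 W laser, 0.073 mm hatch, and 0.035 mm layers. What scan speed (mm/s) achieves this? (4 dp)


v = 306 / (147.8*0.073*0.035) = 810.3191 mm/s


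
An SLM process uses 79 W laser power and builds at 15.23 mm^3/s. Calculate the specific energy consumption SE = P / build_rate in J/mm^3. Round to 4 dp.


SE = 79 / 15.23 = 5.1871 J/mm^3


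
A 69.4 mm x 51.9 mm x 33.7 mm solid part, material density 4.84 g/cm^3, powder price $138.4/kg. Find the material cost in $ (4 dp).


V = 69.4 * 51.9 * 33.7 = 121382.682 mm^3 = 121.382682 cm^3
Mass = 121.382682 * 4.84 / 1000 = 0.58749218 kg
Cost = 0.58749218 * 138.4 = 81.3089 $


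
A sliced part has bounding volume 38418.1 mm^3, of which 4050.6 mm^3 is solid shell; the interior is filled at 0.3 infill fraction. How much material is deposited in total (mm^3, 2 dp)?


V_infill = (38418.1 - 4050.6) * 0.3 = 10310.25
V_total = 4050.6 + 10310.25 = 14360.85 mm^3


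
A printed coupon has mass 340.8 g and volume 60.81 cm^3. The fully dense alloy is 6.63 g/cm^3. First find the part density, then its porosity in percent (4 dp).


rho_part = 340.8 / 60.81 = 5.60434139 g/cm^3
Porosity = (1 - 5.60434139/6.63)*100 = 15.47 %


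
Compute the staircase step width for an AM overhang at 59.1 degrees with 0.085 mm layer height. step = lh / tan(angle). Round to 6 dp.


step = 0.085 / tan(59.1) = 0.050871 mm


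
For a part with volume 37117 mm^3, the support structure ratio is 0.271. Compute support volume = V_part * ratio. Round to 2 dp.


V_support = 37117 * 0.271 = 10058.71 mm^3


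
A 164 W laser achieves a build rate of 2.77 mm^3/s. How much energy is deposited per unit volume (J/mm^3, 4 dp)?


SE = 164 / 2.77 = 59.2058 J/mm^3


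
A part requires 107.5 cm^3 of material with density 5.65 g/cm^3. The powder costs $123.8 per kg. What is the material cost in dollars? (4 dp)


Mass = 107.5*5.65/1000 = 0.607375 kg
Cost = 0.607375 * 123.8 = 75.193 $


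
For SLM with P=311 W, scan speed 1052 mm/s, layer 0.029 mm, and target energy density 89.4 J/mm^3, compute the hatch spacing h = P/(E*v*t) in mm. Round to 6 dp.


h = 311 / (89.4*1052*0.029) = 0.114027 mm


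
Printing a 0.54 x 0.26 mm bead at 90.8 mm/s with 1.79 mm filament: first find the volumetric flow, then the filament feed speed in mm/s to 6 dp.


Q = 0.54 * 0.26 * 90.8 = 12.74832 mm^3/s
A_fil = pi*(1.79/2)^2 = 2.51649426 mm^2
v_feed = 12.74832 / 2.51649426 = 5.065905 mm/s


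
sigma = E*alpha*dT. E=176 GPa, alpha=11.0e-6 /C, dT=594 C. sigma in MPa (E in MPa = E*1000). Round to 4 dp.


sigma = 176*1000 * 11.0e-6 * 594 = 1149.984 MPa


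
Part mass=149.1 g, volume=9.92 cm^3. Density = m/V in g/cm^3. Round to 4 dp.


rho = 149.1 / 9.92 = 15.0302 g/cm^3


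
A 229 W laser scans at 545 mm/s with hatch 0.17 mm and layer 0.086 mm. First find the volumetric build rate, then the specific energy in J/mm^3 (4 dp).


Build rate = 545 * 0.17 * 0.086 = 7.9679 mm^3/s
SE = 229 / 7.9679 = 28.7403 J/mm^3


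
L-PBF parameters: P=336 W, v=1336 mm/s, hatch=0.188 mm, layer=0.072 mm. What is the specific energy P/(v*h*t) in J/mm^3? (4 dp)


Build rate = 1336 * 0.188 * 0.072 = 18.084096 mm^3/s
SE = 336 / 18.084096 = 18.5799 J/mm^3


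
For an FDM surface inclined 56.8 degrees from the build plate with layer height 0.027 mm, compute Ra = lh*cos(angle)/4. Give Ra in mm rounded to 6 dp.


Ra = 0.027 * cos(56.8) / 4 = 0.003696 mm


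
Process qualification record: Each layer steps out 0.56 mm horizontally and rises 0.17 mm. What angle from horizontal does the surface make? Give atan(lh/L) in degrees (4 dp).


angle = atan(0.17/0.56) = 16.8868 degrees


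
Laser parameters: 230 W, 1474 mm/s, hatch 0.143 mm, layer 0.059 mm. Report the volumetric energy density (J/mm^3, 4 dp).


E = 230 / (1474*0.143*0.059) = 18.4945 J/mm^3


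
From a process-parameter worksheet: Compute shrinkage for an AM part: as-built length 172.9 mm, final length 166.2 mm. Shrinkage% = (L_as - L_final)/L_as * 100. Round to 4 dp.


Shrinkage = ((172.9-166.2)/172.9)*100 = 3.8751 %


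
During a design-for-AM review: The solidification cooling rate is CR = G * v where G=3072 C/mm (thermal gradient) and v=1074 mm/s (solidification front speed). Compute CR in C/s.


CR = 3072 * 1074 = 3299328 C/s


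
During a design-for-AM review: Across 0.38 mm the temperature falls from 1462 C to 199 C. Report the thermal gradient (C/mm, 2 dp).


G = (1462-199)/0.38 = 3323.68 C/mm


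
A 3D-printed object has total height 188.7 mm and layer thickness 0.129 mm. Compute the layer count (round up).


Layers = ceil(188.7/0.129) = 1463


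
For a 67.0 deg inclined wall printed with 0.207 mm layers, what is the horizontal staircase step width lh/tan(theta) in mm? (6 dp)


step = 0.207 / tan(67.0) = 0.087866 mm


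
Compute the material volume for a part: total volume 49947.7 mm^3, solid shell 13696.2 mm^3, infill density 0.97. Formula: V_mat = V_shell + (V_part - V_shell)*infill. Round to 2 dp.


V_infill = (49947.7 - 13696.2) * 0.97 = 35163.96
V_total = 13696.2 + 35163.96 = 48860.16 mm^3


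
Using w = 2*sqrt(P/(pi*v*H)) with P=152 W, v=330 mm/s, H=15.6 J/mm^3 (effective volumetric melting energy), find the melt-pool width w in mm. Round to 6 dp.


w = 2*sqrt(152/(pi*330*15.6)) = 0.193891 mm


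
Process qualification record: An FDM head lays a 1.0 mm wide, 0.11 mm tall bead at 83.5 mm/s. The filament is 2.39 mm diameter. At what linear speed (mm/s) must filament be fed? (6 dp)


Q = 1.0 * 0.11 * 83.5 = 9.185 mm^3/s
A_fil = pi*(2.39/2)^2 = 4.48627285 mm^2
v_feed = 9.185 / 4.48627285 = 2.047357 mm/s


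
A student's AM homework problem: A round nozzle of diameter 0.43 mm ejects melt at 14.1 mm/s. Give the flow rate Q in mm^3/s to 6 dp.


A = pi*(0.43/2)^2 = 0.14522012 mm^2
Q = 0.14522012 * 14.1 = 2.047604 mm^3/s


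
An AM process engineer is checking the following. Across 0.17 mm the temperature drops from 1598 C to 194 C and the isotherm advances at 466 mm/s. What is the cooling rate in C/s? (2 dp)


G = (1598-194)/0.17 = 8258.82352941 C/mm
CR = 8258.82352941 * 466 = 3848611.76 C/s


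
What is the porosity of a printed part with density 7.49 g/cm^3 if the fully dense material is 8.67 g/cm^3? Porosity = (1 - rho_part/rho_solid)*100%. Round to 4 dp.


Porosity = (1-7.49/8.67)*100 = 13.6101 %


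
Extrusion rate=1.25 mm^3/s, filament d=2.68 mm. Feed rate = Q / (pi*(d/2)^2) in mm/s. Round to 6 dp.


A = pi*(2.68/2)^2 = 5.641044
v = 1.25 / 5.641044 = 0.22159 mm/s


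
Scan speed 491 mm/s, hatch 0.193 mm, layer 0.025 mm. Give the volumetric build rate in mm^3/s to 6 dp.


Rate = 491 * 0.193 * 0.025 = 2.369075 mm^3/s


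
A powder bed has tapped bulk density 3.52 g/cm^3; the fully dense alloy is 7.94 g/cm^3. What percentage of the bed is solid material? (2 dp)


Packing = (3.52/7.94)*100 = 44.33 %


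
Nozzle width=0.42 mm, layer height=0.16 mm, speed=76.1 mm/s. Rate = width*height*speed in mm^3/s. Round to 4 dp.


Rate = 0.42 * 0.16 * 76.1 = 5.1139 mm^3/s


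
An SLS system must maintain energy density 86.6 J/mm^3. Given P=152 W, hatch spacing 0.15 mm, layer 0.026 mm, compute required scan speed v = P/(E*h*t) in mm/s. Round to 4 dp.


v = 152 / (86.6*0.15*0.026) = 450.0503 mm/s


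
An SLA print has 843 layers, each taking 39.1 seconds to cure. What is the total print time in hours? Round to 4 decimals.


t = 843 * 39.1 / 3600 = 9.1559 hrs


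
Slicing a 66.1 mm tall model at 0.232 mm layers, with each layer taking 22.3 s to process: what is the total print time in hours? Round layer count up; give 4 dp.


Layers = ceil(66.1/0.232) = 285
t = 285 * 22.3 / 3600 = 1.7654 hrs


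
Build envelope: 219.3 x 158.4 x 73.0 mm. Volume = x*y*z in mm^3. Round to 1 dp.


V = 219.3 * 158.4 * 73.0 = 2535809.8 mm^3


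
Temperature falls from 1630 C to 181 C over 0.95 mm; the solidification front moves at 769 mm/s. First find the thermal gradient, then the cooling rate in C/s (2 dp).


G = (1630-181)/0.95 = 1525.26315789 C/mm
CR = 1525.26315789 * 769 = 1172927.37 C/s


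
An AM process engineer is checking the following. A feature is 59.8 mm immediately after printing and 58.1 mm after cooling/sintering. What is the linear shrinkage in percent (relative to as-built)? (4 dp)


Shrinkage = ((59.8-58.1)/59.8)*100 = 2.8428 %


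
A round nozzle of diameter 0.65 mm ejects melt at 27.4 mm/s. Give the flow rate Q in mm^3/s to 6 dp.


A = pi*(0.65/2)^2 = 0.33183072 mm^2
Q = 0.33183072 * 27.4 = 9.092162 mm^3/s


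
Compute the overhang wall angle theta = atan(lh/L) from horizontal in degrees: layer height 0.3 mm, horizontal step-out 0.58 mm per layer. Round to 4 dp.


angle = atan(0.3/0.58) = 27.3499 degrees


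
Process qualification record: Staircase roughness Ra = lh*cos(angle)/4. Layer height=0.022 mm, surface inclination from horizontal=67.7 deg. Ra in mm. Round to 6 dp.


Ra = 0.022 * cos(67.7) / 4 = 0.002087 mm


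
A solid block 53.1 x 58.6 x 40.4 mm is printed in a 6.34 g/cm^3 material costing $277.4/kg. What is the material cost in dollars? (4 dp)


V = 53.1 * 58.6 * 40.4 = 125711.064 mm^3 = 125.711064 cm^3
Mass = 125.711064 * 6.34 / 1000 = 0.79700815 kg
Cost = 0.79700815 * 277.4 = 221.0901 $


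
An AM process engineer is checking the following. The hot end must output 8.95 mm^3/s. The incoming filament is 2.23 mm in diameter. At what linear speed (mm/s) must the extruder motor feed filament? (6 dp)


A = pi*(2.23/2)^2 = 3.905707
v = 8.95 / 3.905707 = 2.291519 mm/s


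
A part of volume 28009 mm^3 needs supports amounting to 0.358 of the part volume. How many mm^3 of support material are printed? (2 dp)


V_support = 28009 * 0.358 = 10027.22 mm^3


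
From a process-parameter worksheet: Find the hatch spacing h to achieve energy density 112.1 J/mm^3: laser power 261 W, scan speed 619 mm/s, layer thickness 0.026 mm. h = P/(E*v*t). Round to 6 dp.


h = 261 / (112.1*619*0.026) = 0.144667 mm
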